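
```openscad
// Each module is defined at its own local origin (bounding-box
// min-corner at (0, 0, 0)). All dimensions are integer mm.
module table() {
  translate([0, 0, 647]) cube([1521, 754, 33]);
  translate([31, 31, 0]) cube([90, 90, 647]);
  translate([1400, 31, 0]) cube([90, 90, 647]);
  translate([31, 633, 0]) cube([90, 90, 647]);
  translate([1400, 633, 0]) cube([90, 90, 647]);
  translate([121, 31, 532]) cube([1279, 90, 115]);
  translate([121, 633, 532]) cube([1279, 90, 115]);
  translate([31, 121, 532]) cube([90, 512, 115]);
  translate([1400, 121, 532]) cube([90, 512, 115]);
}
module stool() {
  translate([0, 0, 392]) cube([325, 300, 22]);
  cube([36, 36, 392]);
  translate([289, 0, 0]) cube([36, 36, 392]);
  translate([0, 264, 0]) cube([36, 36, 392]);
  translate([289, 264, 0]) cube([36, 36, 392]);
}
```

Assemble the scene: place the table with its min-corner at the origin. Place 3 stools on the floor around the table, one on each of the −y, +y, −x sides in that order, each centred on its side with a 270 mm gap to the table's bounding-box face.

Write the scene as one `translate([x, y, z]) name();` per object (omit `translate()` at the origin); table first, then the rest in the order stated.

table();
translate([598, -570, 0]) stool();
translate([598, 1024, 0]) stool();
translate([-595, 227, 0]) stool();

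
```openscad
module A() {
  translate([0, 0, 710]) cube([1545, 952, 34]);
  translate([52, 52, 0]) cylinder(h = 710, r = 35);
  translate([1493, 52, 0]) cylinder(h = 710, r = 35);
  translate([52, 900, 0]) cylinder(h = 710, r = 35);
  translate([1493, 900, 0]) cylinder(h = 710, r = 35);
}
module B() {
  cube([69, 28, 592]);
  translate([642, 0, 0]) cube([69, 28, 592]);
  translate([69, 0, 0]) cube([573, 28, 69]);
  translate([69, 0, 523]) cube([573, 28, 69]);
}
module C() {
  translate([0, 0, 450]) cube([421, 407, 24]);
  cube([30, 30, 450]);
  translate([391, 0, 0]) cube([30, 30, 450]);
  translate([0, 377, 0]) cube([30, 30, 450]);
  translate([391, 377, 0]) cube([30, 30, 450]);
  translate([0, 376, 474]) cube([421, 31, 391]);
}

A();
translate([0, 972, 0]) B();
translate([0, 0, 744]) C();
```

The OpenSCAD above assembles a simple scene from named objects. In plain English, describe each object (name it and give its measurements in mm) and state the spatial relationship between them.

A is a table with a 1545×952 mm rectangular top, 34 mm thick, top surface at z = 744 mm, supported by four round legs of 70 mm diameter, each leg's bounding box inset 17 mm from the nearest pair of top edges, running from the floor.

B is a rectangular picture frame lying in the x–z plane (depth along y). The opening is 573 mm wide (x) by 454 mm tall (z), surrounded by a border 69 mm wide on all four sides. The frame is 28 mm deep and is made of two full-height vertical stiles with two horizontal rails fitted between them.

C is a chair. The seat is a 421×407×24 mm slab with its top at z = 474 mm, on four 30×30 mm corner legs (flush with the seat edges, standing on z = 0). A flat backrest 31 mm thick, 391 mm tall, spans the full seat width and rises from the seat top along its +y edge, rear face flush with the rear of the seat.

The picture frame is on the floor beside the table on its +y side. The chair is on top of the table.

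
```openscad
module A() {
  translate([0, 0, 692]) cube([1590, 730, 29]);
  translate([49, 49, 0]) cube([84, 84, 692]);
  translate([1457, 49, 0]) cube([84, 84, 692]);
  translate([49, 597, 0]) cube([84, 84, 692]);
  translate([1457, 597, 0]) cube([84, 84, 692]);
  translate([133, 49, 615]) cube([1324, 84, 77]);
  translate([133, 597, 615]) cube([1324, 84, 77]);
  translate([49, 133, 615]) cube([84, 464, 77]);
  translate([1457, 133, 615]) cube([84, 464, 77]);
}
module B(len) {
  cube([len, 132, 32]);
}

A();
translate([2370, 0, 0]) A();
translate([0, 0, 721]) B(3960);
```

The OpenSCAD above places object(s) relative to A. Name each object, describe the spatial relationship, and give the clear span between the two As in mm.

A is a table. B is a beam. A beam spans the tops of two tables. The clear span between the two tables is 780 mm.

Second table starts at x = 2370; first ends at x = 1590; clear span = 2370 − 1590 = 780 mm.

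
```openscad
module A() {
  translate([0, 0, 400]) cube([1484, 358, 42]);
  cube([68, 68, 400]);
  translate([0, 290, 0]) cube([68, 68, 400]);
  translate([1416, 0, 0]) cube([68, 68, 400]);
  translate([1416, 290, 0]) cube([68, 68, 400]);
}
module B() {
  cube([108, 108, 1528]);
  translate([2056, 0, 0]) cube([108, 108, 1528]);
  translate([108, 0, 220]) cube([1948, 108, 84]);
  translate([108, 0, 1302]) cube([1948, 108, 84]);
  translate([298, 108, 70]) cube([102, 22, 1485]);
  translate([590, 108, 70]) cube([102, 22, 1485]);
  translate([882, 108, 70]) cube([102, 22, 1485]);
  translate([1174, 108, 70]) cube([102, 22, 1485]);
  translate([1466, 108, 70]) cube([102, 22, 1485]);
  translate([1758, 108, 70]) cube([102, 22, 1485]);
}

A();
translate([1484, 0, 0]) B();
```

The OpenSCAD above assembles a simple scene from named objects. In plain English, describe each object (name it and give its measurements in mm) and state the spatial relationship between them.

A is a bench: a 1484×358 mm seat slab, 42 mm thick, top at z = 442 mm, on four 68×68 mm square legs flush with the seat corners and standing on z = 0.

B is a fence section. Two 108×108 mm posts, 1528 mm tall, stand on the floor with a clear span of 1948 mm between their inner faces. Two horizontal rails of 108×84 mm section span the gap between the posts with their undersides at z = 220 mm and z = 1302 mm, flush with the posts' −y face. 6 pickets, each 102 mm wide, 22 mm thick and 1485 mm tall, are fixed to the +y face of the rails with their bottoms at z = 70 mm, evenly spaced across the span with equal gaps (rounded down to the nearest mm) at the −x end and between each pair — any rounding remainder accumulates at the +x end.

The fence section is against the bench's +x side, with their −y faces flush.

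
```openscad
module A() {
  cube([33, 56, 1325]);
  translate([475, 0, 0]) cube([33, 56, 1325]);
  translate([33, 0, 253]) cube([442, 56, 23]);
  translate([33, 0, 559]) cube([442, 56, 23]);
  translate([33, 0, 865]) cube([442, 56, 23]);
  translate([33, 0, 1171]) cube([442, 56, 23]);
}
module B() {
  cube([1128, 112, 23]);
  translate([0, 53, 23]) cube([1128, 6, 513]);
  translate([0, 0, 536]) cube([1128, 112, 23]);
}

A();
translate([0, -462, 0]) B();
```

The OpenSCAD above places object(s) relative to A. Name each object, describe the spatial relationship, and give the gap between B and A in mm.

The I-beam's nearest face is 350 mm from the ladder's −y face.

A is a ladder. B is an I-beam. The I-beam is on the floor beside the ladder on its −y side. The gap between the I-beam and the ladder is 350 mm.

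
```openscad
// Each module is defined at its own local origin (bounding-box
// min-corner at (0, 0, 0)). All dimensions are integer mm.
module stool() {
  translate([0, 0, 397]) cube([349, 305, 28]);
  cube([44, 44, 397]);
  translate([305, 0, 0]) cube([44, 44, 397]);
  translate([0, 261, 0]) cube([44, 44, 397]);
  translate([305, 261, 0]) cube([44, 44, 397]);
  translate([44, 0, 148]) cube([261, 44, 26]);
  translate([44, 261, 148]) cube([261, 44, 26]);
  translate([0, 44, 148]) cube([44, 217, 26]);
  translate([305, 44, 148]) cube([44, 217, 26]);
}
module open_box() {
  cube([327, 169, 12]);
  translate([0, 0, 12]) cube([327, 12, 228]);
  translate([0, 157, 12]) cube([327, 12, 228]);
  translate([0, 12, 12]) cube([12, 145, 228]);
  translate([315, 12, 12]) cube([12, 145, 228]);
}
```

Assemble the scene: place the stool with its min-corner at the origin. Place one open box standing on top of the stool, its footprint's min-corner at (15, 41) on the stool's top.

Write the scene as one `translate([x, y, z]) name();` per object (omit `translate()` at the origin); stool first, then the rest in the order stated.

stool();
translate([15, 41, 425]) open_box();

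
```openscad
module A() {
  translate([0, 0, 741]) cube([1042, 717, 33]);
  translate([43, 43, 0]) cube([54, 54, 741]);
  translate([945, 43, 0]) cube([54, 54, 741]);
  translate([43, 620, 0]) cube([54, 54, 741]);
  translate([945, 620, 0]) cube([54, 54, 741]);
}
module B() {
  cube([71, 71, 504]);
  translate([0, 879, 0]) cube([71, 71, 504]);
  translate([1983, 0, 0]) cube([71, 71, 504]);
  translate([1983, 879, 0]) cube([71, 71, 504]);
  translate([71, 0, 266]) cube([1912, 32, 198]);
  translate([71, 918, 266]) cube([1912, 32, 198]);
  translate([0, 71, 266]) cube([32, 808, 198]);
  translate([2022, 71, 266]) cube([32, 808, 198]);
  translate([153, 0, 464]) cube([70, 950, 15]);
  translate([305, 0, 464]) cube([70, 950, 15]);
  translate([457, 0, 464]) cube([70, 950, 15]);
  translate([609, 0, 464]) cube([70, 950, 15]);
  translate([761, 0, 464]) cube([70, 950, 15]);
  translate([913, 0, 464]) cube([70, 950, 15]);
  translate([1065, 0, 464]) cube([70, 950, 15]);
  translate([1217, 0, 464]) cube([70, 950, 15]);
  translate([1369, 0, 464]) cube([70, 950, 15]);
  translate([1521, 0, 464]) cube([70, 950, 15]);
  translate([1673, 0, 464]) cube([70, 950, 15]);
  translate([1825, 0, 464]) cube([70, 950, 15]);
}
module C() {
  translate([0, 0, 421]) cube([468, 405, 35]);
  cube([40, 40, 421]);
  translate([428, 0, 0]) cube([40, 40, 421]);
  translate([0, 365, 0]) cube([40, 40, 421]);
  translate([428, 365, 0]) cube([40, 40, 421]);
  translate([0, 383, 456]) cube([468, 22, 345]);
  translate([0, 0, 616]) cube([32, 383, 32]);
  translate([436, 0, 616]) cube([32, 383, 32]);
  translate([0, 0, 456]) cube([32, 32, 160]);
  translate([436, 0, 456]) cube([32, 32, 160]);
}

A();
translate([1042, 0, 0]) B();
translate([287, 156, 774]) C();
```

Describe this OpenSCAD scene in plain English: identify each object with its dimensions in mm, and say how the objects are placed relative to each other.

A is a table with a 1042×717 mm rectangular top, 33 mm thick, top surface at z = 774 mm, supported by four 54×54 mm square legs, each inset 43 mm from the nearest pair of top edges, running from the floor.

B is a bed frame 2054 mm long (x) by 950 mm wide (y). Four 71×71 mm corner posts, 504 mm tall, at the corners of the footprint. Four rails of 32 mm thickness and 198 mm height run between adjacent posts with their undersides at z = 266 mm, their outer faces flush with the outside of the frame (the two x-running rails run between the posts' inner faces; the two y-running rails run between the posts' inner faces). 12 slats, each 70 mm wide (x) and 15 mm thick, lie across the top of the two x-running rails, running the full 950 mm width of the frame in y; the slats are evenly spaced along x between the inner faces of the end posts with equal gaps (rounded down to the nearest mm) at the −x end and between each pair — any rounding remainder accumulates at the +x end.

C is a chair. The seat is a 468×405×35 mm slab with its top at z = 456 mm, on four 40×40 mm corner legs (flush with the seat edges, standing on z = 0). A flat backrest 22 mm thick, 345 mm tall, spans the full seat width and rises from the seat top along its +y edge, rear face flush with the rear of the seat. Two armrests of 32×32 mm section run along each side from the seat's front edge to the front of the backrest, top faces 192 mm above the seat top and outer faces flush with the seat's x-edges; a 32×32 mm post under the front of each armrest stands on the seat at the front corner.

The bed frame is against the table's +x side, with their −y faces flush. The chair is on top of the table, centred.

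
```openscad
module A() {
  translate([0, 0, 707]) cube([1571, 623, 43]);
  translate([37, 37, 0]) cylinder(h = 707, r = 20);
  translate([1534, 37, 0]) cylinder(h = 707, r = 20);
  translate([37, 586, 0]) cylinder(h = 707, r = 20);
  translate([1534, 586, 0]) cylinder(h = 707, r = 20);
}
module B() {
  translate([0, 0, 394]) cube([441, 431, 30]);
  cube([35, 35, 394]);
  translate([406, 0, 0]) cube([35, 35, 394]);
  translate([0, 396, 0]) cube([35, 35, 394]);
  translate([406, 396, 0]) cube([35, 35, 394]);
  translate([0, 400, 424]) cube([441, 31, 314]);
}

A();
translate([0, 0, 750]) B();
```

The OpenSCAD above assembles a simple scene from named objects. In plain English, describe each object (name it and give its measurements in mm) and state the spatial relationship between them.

A is a table with a 1571×623 mm rectangular top, 43 mm thick, top surface at z = 750 mm, supported by four round legs of 40 mm diameter, each leg's bounding box inset 17 mm from the nearest pair of top edges, running from the floor.

B is a chair: 441×431 mm seat, 30 mm thick, top at z = 424 mm, on four 35 mm square corner legs flush with the seat edges. A 31 mm thick backrest slab spans the full seat width, extending 314 mm above the seat top, its back face flush with the seat's +y edge.

The chair is on top of the table.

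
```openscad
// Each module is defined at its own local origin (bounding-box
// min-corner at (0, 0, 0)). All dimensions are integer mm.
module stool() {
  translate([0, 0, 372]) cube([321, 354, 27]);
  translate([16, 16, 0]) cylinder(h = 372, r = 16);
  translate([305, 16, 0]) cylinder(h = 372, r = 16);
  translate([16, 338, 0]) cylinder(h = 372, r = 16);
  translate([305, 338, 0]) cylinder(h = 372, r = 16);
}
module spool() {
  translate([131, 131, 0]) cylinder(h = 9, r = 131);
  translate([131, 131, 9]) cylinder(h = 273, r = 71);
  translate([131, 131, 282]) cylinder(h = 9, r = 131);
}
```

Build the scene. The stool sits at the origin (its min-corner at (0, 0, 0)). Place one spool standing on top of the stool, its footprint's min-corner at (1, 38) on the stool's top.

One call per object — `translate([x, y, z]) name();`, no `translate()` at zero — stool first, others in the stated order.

stool();
translate([1, 38, 399]) spool();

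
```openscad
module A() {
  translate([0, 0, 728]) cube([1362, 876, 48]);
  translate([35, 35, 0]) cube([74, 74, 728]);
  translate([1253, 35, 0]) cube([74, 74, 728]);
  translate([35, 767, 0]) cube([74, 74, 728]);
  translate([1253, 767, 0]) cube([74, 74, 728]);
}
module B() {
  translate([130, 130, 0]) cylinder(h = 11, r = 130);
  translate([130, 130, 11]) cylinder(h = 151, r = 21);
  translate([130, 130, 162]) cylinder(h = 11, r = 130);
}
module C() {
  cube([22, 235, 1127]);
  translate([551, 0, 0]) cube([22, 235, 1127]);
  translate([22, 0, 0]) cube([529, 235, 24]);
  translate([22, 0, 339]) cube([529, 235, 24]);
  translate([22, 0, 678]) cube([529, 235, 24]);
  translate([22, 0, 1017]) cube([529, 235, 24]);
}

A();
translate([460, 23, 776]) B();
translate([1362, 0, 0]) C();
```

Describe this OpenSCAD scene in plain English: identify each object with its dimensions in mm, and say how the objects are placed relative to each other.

A is a table: top 1362 mm (x) × 876 mm (y), 48 mm thick, upper face at z = 776 mm, on four 74×74 mm square legs, each inset 35 mm from the nearest pair of top edges, running from z = 0 to the bottom of the top.

B is a spool: two coaxial disc flanges of radius 130 mm and thickness 11 mm, joined by a core cylinder of radius 21 mm and height 151 mm. The lower flange rests on z = 0 and the three cylinders share a vertical axis.

C is an open bookshelf. Two side panels, each 22 mm thick, 235 mm deep and 1127 mm tall, stand 573 mm apart (outside-to-outside). Between them sit 4 shelves, each 24 mm thick and 235 mm deep, spanning the full gap between the sides. The bottom shelf rests on the floor (its underside at z = 0) and the clear gap between one shelf's top and the next shelf's underside is 315 mm.

The spool is on top of the table. The bookshelf is against the table's +x side, with their −y faces flush.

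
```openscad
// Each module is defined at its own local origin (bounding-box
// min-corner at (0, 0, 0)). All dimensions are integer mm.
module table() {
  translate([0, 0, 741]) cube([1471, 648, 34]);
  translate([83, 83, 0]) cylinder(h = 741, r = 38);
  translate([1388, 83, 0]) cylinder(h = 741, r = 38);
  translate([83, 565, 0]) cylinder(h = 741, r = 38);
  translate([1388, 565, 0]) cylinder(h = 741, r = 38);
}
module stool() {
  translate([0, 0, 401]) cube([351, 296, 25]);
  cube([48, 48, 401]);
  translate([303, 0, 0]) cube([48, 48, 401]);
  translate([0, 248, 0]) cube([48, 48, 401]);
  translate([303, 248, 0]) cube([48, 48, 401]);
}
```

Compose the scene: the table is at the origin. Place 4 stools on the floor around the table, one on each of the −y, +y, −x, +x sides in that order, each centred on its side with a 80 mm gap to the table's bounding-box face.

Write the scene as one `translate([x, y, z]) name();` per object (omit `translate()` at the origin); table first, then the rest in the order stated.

table();
translate([560, -376, 0]) stool();
translate([560, 728, 0]) stool();
translate([-431, 176, 0]) stool();
translate([1551, 176, 0]) stool();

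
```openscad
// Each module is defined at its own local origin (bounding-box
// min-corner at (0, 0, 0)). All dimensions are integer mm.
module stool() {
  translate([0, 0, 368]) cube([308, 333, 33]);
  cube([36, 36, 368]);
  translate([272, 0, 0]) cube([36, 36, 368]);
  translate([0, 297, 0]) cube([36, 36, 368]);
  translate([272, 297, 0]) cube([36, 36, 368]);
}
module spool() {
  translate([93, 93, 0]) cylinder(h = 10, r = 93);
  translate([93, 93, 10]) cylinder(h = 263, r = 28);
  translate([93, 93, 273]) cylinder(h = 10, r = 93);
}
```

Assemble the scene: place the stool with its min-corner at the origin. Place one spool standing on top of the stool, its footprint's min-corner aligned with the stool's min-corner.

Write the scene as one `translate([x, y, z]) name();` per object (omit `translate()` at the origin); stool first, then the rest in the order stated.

stool();
translate([0, 0, 401]) spool();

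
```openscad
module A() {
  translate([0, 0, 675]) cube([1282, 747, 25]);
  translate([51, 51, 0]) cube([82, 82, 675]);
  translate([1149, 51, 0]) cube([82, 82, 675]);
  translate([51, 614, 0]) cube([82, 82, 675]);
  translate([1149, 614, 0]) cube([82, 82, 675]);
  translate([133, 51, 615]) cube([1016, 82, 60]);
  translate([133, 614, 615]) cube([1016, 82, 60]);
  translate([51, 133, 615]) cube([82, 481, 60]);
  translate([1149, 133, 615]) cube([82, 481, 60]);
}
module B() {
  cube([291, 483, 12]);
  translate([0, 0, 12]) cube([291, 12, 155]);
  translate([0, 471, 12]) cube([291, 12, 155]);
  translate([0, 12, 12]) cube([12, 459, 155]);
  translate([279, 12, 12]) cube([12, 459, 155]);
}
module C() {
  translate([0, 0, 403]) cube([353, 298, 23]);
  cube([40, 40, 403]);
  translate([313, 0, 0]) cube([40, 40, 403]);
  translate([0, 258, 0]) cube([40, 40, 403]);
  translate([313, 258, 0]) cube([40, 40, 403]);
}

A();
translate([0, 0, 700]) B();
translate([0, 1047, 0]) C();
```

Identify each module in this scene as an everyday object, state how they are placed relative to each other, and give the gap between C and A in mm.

A is a table. B is an open box. C is a stool. The open box is on top of the table. The stool is on the floor beside the table on its +y side. The gap between the stool and the table is 300 mm.

The stool's nearest face is 300 mm from the table's +y face.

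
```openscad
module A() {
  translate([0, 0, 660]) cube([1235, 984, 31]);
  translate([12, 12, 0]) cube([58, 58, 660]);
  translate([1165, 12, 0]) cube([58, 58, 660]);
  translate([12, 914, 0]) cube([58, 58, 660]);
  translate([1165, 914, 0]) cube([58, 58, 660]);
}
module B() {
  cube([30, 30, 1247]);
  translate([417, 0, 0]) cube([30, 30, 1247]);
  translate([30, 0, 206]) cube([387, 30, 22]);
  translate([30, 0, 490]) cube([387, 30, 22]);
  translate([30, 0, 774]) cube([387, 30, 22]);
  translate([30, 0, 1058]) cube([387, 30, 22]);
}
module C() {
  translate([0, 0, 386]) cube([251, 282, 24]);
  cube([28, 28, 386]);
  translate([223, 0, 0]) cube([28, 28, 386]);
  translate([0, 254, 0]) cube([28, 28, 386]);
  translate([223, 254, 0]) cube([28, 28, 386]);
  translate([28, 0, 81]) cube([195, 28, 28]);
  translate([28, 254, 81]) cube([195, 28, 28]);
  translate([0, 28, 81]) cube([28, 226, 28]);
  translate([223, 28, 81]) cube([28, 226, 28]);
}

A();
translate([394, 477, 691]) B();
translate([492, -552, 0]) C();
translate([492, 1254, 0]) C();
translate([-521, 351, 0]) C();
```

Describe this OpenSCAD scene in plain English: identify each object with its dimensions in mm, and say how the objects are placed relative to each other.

A is a rectangular dining table. The top is 1235×984×31 mm with its upper surface at z = 691 mm. It stands on four 58×58 mm square legs, each inset 12 mm from the nearest pair of top edges, running from the floor to the underside of the top.

B is a straight ladder. Two 30×30 mm vertical rails, 1247 mm tall, stand 447 mm apart (outside-to-outside) with their front faces coplanar on the −y side. 4 rungs, each 30 mm deep and 22 mm tall, span between the inner faces of the rails, front faces flush with the rails. The lowest rung's underside is at z = 206 mm and rungs are spaced 284 mm apart (underside to underside).

C is a simple wooden stool: a rectangular seat 251 mm (x) by 282 mm (y), 24 mm thick, top face at z = 410 mm, on four square legs, each 28×28 mm in cross-section. The legs rest on z = 0, each flush with a corner of the seat. Four stretchers, 28 mm wide and 28 mm tall, connect adjacent legs with their undersides at z = 81 mm, each running between the inner faces of the legs it joins and aligned with the legs' outer faces on the other axis.

The ladder is on top of the table, centred. Three stools sit around the table at the −y, +y, −x sides.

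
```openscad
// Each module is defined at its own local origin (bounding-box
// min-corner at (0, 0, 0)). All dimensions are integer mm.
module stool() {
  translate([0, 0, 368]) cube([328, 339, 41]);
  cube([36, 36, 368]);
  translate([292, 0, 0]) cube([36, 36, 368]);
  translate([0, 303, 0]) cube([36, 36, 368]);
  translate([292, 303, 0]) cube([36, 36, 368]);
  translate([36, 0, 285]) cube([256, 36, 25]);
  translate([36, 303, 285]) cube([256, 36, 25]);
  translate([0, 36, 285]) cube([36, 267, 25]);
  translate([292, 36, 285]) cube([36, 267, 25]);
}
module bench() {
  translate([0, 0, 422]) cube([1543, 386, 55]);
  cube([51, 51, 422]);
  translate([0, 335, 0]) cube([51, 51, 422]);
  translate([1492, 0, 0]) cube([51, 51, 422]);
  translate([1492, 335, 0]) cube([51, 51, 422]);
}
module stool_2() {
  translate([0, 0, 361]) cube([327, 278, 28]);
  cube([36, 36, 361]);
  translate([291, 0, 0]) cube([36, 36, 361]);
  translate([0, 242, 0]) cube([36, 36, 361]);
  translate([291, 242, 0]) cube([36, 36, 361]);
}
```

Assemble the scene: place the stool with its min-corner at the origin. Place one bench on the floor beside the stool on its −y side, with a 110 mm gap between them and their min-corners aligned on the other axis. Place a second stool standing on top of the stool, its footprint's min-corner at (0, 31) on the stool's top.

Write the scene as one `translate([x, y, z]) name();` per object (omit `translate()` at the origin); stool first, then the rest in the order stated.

stool();
translate([0, -496, 0]) bench();
translate([0, 31, 409]) stool_2();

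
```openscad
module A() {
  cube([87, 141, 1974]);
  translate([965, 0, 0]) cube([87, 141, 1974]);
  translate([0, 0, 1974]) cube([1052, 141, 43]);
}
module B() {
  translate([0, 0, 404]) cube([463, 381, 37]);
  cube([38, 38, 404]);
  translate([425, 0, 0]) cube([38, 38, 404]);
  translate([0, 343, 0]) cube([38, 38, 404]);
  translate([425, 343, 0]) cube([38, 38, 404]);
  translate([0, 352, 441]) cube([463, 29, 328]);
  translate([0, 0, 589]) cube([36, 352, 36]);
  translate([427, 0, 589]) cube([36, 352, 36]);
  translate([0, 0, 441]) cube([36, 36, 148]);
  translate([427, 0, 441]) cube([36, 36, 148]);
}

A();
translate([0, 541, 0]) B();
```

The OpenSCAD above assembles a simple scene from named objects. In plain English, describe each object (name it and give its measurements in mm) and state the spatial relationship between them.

A is a rectangular door frame: two vertical jambs of 87×141 mm section, 1974 mm tall, with a clear opening 878 mm wide between their inner faces. A header 43 mm tall and 141 mm deep lies on top of the jambs and spans the full outside width.

B is a chair: 463×381 mm seat, 37 mm thick, top at z = 441 mm, on four 38 mm square corner legs flush with the seat edges. A 29 mm thick backrest slab spans the full seat width, extending 328 mm above the seat top, its back face flush with the seat's +y edge. Two armrests of 36×36 mm section run along each side from the seat's front edge to the front of the backrest, top faces 184 mm above the seat top and outer faces flush with the seat's x-edges; a 36×36 mm post under the front of each armrest stands on the seat at the front corner.

The chair is on the floor beside the door frame on its +y side.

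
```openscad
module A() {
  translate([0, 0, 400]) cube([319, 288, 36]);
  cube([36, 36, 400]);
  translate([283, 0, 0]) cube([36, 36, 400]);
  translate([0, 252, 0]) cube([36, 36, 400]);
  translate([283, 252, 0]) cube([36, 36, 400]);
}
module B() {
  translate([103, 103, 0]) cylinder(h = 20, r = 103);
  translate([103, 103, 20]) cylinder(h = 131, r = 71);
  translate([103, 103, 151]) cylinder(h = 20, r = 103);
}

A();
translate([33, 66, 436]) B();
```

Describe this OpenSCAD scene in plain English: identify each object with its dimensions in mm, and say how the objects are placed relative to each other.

A is a four-legged stool. The seat is 319×288 mm, 36 mm thick, top at z = 436 mm. It stands on four square legs, each 36×36 mm in cross-section, from z = 0 to the seat underside, each flush with a corner of the seat.

B is a spool: two coaxial disc flanges of radius 103 mm and thickness 20 mm, joined by a core cylinder of radius 71 mm and height 131 mm. The lower flange rests on z = 0 and the three cylinders share a vertical axis.

The spool is on top of the stool.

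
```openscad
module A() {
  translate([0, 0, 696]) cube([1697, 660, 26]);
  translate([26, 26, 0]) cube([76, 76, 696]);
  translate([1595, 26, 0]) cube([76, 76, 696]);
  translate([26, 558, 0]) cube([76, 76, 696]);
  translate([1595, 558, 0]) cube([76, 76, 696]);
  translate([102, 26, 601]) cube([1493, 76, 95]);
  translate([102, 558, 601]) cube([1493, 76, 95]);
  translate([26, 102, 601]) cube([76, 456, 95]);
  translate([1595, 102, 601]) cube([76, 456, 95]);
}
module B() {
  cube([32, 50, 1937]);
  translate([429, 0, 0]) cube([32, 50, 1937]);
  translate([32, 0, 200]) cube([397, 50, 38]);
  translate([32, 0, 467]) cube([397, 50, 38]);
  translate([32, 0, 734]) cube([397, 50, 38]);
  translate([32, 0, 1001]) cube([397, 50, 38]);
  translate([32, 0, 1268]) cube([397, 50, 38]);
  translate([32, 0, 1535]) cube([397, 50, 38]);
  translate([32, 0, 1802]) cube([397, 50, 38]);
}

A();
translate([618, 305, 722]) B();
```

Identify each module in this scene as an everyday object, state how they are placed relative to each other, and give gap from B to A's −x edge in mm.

The ladder's min-x is at 618; the table's min-x is 0; gap = 618 mm.

A is a table. B is a ladder. The ladder is on top of the table, centred. The gap from the ladder to the table's −x edge is 618 mm.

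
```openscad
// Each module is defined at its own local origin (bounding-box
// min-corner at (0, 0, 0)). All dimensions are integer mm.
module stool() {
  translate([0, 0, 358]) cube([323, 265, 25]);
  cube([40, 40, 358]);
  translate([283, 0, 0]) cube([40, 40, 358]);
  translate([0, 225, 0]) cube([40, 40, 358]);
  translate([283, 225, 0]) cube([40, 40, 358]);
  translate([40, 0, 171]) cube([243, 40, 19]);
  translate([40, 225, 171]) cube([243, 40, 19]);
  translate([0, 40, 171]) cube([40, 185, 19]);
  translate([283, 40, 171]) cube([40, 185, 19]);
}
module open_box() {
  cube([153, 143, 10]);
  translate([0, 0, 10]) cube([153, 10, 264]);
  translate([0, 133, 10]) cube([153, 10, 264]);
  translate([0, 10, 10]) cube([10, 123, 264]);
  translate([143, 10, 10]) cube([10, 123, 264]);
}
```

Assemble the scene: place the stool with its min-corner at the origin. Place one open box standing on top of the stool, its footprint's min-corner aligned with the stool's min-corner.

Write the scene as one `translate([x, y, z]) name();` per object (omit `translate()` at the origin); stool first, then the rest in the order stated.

stool();
translate([0, 0, 383]) open_box();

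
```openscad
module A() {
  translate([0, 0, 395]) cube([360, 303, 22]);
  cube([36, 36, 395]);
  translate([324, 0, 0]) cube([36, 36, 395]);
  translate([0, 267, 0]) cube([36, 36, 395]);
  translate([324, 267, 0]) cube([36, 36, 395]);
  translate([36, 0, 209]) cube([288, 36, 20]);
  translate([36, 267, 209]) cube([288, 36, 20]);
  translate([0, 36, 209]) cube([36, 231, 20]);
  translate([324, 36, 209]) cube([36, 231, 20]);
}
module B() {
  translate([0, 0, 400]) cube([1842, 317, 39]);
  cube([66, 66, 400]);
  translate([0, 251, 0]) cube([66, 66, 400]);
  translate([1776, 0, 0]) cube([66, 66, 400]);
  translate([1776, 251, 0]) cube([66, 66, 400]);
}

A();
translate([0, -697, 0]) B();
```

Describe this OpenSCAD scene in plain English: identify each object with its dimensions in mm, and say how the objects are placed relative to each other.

A is a four-legged stool. The seat is 360×303 mm, 22 mm thick, top at z = 417 mm. It stands on four square legs, each 36×36 mm in cross-section, from z = 0 to the seat underside, each flush with a corner of the seat. Four stretchers, 36 mm wide and 20 mm tall, connect adjacent legs with their undersides at z = 209 mm, each running between the inner faces of the legs it joins and aligned with the legs' outer faces on the other axis.

B is a long wooden bench with a 1842 mm (x) × 317 mm (y) seat, 39 mm thick, its top surface 439 mm above the floor. Four 66 mm square legs at the seat corners, flush with the edges, run from z = 0 to the seat underside.

The bench is on the floor beside the stool on its −y side.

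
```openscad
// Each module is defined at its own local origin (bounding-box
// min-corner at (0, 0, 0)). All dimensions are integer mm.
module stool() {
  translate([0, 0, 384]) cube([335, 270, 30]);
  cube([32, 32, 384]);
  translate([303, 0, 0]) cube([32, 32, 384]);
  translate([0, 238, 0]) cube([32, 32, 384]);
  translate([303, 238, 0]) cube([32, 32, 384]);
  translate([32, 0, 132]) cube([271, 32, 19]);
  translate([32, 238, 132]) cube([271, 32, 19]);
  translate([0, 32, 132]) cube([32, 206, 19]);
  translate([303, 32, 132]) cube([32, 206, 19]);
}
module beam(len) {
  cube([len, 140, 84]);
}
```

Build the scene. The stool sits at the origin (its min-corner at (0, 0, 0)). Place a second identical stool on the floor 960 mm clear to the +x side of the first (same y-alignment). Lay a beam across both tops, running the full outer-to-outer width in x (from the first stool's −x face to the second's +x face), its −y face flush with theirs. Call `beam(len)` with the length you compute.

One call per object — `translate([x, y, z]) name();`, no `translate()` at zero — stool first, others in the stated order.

stool();
translate([1295, 0, 0]) stool();
translate([0, 0, 414]) beam(1630);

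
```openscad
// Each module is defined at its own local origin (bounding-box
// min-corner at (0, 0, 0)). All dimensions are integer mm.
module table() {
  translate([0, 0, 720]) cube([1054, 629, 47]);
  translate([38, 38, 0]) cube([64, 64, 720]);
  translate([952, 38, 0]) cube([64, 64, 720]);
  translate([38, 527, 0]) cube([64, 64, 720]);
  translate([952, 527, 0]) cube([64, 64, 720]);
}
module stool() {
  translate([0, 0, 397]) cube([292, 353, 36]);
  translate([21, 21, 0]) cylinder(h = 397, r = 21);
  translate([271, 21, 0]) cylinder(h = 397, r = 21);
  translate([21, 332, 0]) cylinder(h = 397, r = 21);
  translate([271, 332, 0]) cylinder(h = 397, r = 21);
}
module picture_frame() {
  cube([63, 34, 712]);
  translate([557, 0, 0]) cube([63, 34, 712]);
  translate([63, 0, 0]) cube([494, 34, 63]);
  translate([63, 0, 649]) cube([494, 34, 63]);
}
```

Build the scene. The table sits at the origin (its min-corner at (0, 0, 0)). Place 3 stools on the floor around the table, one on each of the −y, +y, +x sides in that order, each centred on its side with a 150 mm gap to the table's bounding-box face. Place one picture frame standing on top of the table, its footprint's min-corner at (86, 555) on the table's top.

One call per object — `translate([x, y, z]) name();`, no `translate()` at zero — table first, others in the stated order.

table();
translate([381, -503, 0]) stool();
translate([381, 779, 0]) stool();
translate([1204, 138, 0]) stool();
translate([86, 555, 767]) picture_frame();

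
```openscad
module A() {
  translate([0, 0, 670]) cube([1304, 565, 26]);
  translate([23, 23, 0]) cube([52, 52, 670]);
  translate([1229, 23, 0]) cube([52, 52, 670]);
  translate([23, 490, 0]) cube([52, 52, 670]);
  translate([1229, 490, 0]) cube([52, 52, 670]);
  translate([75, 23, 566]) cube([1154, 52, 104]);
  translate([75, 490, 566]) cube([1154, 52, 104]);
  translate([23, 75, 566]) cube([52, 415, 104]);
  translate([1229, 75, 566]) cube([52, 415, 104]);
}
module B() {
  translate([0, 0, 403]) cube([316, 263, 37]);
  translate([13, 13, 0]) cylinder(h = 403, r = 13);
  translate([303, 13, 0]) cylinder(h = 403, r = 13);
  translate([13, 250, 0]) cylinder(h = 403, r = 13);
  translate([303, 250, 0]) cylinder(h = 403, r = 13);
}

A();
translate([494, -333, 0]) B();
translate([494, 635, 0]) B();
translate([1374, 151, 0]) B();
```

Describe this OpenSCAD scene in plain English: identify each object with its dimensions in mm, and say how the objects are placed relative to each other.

A is a rectangular dining table. The top is 1304×565×26 mm with its upper surface at z = 696 mm. It stands on four 52×52 mm square legs, each inset 23 mm from the nearest pair of top edges, running from the floor to the underside of the top. Four apron rails, 52 mm thick and 104 mm tall, run between adjacent legs with their top edges flush with the underside of the top and their outer faces flush with the legs' outer faces.

B is a four-legged stool. The seat is 316×263 mm, 37 mm thick, top at z = 440 mm. It stands on four round legs, each 26 mm in diameter, from z = 0 to the seat underside, each leg's axis is inset half a diameter from the nearest pair of seat edges (so the leg's bounding box is flush with the corner).

Three stools sit around the table at the −y, +y, +x sides.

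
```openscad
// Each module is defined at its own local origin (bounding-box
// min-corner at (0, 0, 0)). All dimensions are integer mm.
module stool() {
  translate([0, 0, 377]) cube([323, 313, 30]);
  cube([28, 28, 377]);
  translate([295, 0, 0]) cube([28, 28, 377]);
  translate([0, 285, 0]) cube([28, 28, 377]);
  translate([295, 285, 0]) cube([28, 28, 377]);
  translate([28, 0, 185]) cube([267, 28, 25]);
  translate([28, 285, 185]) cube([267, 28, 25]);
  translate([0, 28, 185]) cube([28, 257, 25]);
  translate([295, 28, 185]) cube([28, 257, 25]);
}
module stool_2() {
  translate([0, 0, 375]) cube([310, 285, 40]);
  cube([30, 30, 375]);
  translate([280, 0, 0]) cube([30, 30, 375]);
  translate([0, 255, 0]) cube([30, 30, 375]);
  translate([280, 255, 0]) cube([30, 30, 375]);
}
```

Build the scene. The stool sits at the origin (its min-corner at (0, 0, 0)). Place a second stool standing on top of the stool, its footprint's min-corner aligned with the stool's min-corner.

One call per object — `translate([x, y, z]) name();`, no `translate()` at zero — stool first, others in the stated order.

stool();
translate([0, 0, 407]) stool_2();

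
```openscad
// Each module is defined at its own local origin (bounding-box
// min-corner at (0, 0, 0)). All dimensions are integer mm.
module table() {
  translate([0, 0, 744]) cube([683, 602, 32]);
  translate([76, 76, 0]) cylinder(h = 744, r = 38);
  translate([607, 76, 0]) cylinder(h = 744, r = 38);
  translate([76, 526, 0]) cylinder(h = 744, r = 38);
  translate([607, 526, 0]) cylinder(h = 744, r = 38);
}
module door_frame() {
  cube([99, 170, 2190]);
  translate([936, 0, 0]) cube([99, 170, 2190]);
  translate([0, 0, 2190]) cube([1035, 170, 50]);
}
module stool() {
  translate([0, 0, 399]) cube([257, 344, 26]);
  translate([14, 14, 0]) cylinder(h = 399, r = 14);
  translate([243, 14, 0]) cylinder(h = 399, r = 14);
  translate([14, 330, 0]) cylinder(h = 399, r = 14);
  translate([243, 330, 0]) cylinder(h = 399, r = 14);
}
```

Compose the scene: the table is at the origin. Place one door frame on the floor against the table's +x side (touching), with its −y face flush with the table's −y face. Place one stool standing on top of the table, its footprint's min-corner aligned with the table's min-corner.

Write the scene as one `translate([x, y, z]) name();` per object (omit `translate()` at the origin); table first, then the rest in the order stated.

table();
translate([683, 0, 0]) door_frame();
translate([0, 0, 776]) stool();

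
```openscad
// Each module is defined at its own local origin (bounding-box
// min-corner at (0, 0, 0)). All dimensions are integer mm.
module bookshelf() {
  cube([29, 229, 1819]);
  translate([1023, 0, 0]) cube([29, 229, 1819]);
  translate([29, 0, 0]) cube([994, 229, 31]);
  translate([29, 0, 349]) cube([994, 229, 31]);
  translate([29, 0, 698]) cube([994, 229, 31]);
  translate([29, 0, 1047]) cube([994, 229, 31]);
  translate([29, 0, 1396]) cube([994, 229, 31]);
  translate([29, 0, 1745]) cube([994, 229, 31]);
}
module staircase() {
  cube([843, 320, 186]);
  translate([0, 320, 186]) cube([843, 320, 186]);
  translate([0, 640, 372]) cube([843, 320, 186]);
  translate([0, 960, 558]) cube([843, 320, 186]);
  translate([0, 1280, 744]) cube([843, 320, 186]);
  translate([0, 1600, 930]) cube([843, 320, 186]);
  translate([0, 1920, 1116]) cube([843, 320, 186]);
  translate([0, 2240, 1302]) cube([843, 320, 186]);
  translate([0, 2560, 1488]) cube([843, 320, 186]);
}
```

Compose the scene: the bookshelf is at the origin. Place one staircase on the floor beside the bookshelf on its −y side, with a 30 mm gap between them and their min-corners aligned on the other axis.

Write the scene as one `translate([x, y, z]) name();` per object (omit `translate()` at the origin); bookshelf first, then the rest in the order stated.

bookshelf();
translate([0, -2910, 0]) staircase();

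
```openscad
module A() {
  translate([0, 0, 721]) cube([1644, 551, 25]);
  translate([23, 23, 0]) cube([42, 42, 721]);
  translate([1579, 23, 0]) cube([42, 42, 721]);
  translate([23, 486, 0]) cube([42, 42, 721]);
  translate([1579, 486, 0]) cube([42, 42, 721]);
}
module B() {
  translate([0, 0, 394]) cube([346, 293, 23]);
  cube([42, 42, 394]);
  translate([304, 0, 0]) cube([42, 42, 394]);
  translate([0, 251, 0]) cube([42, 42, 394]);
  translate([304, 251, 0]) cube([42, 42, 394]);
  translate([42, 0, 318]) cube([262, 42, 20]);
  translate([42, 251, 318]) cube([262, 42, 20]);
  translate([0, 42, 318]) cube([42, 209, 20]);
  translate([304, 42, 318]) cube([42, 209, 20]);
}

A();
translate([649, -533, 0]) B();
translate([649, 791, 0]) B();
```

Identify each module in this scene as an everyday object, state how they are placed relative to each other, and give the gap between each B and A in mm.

Each stool's nearest face is 240 mm from the table's bounding box.

A is a table. B is a stool. Two stools sit around the table at the −y, +y sides. The gap between each stool and the table is 240 mm.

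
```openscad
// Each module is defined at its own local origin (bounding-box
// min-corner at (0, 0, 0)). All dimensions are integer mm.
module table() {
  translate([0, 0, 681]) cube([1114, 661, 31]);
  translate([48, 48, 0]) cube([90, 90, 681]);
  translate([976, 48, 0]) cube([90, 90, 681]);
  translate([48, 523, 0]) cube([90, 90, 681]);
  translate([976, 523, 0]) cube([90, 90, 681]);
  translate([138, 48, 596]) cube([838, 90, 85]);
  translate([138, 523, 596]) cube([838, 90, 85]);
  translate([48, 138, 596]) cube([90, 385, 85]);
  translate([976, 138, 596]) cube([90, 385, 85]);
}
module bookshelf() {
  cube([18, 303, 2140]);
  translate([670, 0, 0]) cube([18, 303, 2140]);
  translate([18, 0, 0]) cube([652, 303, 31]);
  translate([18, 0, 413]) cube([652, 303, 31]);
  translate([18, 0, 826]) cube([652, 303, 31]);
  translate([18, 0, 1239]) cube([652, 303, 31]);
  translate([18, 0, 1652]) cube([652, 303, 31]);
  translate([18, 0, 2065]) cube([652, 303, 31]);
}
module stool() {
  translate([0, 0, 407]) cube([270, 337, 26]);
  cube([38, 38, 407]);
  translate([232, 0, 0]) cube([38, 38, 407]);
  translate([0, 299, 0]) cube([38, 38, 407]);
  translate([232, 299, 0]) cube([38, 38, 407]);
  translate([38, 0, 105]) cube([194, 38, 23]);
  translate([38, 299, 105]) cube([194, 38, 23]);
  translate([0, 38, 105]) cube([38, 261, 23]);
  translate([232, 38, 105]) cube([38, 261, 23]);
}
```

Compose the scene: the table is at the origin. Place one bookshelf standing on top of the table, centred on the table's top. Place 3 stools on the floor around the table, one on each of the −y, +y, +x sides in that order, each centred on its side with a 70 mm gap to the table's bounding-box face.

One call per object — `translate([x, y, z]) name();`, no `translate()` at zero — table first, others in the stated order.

table();
translate([213, 179, 712]) bookshelf();
translate([422, -407, 0]) stool();
translate([422, 731, 0]) stool();
translate([1184, 162, 0]) stool();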